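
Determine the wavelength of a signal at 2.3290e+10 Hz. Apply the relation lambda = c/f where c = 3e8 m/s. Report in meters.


lambda = c / f = 3.0000e+08 / 2.3290e+10 = 0.01288 m

0.01288 m


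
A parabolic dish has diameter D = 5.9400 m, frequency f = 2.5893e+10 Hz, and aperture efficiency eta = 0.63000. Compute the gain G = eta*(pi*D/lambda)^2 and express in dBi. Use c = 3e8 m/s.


lambda = c / f = 3.0000e+08 / 2.5893e+10 = 0.01158614 m
G_linear = 0.63000 * (pi * 5.9400 / 0.01158614)^2 = 1.634315e+06
G_dBi = 10 * log10(1.634315e+06) = 62.13 dBi

62.13 dBi


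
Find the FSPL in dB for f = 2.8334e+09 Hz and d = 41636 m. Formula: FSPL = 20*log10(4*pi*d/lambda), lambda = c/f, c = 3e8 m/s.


lambda = c / f = 3.0000e+08 / 2.8334e+09 = 0.1058799 m
FSPL = 20 * log10(4*pi*41636/0.1058799) = 133.9 dB

133.9 dB


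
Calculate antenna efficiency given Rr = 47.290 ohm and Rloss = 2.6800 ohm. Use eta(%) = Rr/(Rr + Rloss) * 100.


eta = 47.290 / (47.290 + 2.6800) * 100 = 94.64%

94.64%


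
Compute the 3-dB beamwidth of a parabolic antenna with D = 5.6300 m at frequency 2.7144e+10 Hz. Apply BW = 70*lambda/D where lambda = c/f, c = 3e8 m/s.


lambda = c / f = 3.0000e+08 / 2.7144e+10 = 0.01105217 m
BW = 70 * 0.01105217 / 5.6300 = 0.1374 deg

0.1374 deg


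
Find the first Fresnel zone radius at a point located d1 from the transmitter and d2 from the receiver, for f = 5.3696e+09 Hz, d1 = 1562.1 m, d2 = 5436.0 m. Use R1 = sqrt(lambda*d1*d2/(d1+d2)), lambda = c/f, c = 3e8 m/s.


lambda = c / f = 3.0000e+08 / 5.3696e+09 = 0.05587008 m
R1 = sqrt(0.05587008 * 1562.1 * 5436.0 / (1562.1 + 5436.0)) = 8.234 m

8.234 m


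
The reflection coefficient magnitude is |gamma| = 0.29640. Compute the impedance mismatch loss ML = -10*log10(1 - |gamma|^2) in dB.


ML = -10 * log10(1 - 0.29640^2) = -10 * log10(0.91214704) = 0.3994 dB

0.3994 dB


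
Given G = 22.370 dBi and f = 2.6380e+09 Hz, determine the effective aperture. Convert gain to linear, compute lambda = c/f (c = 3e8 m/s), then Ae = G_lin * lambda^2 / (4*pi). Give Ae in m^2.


lambda = c / f = 3.0000e+08 / 2.6380e+09 = 0.1137225 m
G_linear = 10^(22.370/10) = 172.5838
Ae = G_linear * lambda^2 / (4*pi) = 172.5838 * 0.1137225^2 / (4*pi) = 0.1776 m^2

0.1776 m^2


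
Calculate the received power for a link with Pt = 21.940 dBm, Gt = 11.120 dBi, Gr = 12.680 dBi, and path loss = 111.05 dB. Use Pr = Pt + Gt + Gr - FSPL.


Pr = 21.940 + 11.120 + 12.680 - 111.05 = -65.31 dBm

-65.31 dBm


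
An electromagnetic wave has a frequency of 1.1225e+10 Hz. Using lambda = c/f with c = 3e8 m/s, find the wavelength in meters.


lambda = c / f = 3.0000e+08 / 1.1225e+10 = 0.02673 m

0.02673 m


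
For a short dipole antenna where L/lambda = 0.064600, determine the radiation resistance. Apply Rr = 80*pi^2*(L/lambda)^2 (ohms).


Rr = 80 * pi^2 * (0.064600)^2 = 80 * 9.869604 * 4.173160e-03 = 3.295 ohm

3.295 ohm


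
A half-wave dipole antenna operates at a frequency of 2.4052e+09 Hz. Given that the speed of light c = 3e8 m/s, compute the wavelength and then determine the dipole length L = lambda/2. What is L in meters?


lambda = c / f = 3.0000e+08 / 2.4052e+09 = 0.1247298 m
L = lambda / 2 = 0.1247298 / 2 = 0.06236 m

0.06236 m


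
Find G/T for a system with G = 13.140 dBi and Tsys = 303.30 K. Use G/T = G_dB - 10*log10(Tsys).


G/T = 13.140 - 10*log10(303.30) = 13.140 - 24.81872 = -11.68 dB/K

-11.68 dB/K


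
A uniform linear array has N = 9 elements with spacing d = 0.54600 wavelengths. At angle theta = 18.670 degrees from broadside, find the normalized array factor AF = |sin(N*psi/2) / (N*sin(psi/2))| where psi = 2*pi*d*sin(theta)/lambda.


psi = 2*pi*0.54600*sin(18.670 deg) = 1.098199 rad
AF = |sin(9*1.098199/2) / (9*sin(1.098199/2))| = 0.2073

0.2073


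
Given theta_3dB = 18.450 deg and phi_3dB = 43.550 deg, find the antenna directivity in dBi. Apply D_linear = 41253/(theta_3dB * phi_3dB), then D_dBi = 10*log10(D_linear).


D_linear = 41253 / (18.450 * 43.550) = 51.34179
D_dBi = 10 * log10(51.34179) = 17.10 dBi

17.10 dBi


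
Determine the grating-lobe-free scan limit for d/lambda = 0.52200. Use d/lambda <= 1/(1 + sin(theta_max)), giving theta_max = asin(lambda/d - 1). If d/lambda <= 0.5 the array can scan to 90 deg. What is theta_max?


lambda/d - 1 = 1/0.52200 - 1 = 0.9157088
theta_max = asin(0.9157088) = 66.31 deg

66.31 deg


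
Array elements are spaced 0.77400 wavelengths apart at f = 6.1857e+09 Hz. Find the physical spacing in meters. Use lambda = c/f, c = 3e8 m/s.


lambda = c / f = 3.0000e+08 / 6.1857e+09 = 0.04849896 m
d = 0.77400 * 0.04849896 = 0.03754 m

0.03754 m


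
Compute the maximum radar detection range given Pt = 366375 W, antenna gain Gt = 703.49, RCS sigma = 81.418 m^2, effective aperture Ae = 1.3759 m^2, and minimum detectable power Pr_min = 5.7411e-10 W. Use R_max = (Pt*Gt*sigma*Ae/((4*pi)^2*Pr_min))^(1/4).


R^4 = 366375*703.49*81.418*1.3759 / ((4*pi)^2 * 5.7411e-10) = 3.184756e+17
R_max = 3.184756e+17^0.25 = 23756 m

23756 m


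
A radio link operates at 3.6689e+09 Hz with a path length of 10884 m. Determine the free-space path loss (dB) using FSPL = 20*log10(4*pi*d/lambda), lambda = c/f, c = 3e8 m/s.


lambda = c / f = 3.0000e+08 / 3.6689e+09 = 0.08176838 m
FSPL = 20 * log10(4*pi*10884/0.08176838) = 124.5 dB

124.5 dB


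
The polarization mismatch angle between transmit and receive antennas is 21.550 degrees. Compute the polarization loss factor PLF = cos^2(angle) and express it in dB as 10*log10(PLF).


PLF_linear = cos^2(21.550 deg) = 0.8650811
PLF_dB = 10 * log10(0.8650811) = -0.6294 dB

-0.6294 dB


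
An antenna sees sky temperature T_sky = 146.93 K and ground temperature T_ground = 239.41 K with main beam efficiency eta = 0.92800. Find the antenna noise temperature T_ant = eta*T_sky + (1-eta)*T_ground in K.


T_ant = 0.92800 * 146.93 + (1 - 0.92800) * 239.41 = 153.6 K

153.6 K


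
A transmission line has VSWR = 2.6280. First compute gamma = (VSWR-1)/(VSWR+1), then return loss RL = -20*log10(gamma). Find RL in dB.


gamma = (2.6280 - 1) / (2.6280 + 1) = 0.4487321
RL = -20 * log10(0.4487321) = 6.960 dB

6.960 dB


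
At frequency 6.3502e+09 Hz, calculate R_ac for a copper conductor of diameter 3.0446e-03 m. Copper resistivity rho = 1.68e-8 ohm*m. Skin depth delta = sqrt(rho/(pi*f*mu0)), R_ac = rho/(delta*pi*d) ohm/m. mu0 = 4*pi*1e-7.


delta = sqrt(1.68e-8 / (pi * 6.3502e+09 * 4*pi*1e-7)) = 8.186176e-07 m
R_ac = 1.68e-8 / (8.186176e-07 * pi * 3.0446e-03) = 2.146 ohm/m

2.146 ohm/m


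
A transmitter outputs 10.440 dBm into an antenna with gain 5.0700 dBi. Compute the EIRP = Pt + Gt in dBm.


EIRP = Pt + Gt = 10.440 + 5.0700 = 15.51 dBm

15.51 dBm


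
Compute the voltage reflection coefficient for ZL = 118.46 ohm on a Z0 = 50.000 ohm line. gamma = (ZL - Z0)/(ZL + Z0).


gamma = (118.46 - 50.000) / (118.46 + 50.000) = 0.4064

0.4064


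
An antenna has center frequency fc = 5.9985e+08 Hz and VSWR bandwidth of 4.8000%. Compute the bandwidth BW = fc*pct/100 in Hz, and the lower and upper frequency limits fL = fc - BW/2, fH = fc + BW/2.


BW = 5.9985e+08 * 4.8000/100 = 2.879280e+07 Hz
fL = 5.9985e+08 - 2.879280e+07/2 = 5.855e+08 Hz
fH = 5.9985e+08 + 2.879280e+07/2 = 6.142e+08 Hz

BW=2.879e+07 Hz, fL=5.855e+08 Hz, fH=6.142e+08 Hz


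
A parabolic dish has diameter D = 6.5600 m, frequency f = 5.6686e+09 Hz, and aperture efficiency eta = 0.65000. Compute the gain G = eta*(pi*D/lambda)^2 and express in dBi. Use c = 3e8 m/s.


lambda = c / f = 3.0000e+08 / 5.6686e+09 = 0.05292312 m
G_linear = 0.65000 * (pi * 6.5600 / 0.05292312)^2 = 98566.63
G_dBi = 10 * log10(98566.63) = 49.94 dBi

49.94 dBi


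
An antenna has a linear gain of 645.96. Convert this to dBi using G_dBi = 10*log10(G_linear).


G_dBi = 10 * log10(645.96) = 28.10 dBi

28.10 dBi


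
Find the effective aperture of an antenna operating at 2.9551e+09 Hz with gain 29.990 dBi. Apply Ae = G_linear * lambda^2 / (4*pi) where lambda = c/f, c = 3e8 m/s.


lambda = c / f = 3.0000e+08 / 2.9551e+09 = 0.1015194 m
G_linear = 10^(29.990/10) = 997.7001
Ae = G_linear * lambda^2 / (4*pi) = 997.7001 * 0.1015194^2 / (4*pi) = 0.8183 m^2

0.8183 m^2


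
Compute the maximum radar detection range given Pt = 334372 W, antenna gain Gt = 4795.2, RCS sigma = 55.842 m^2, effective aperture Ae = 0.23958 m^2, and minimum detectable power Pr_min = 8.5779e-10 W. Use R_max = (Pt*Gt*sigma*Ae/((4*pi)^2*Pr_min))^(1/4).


R^4 = 334372*4795.2*55.842*0.23958 / ((4*pi)^2 * 8.5779e-10) = 1.583607e+17
R_max = 1.583607e+17^0.25 = 19949 m

19949 m


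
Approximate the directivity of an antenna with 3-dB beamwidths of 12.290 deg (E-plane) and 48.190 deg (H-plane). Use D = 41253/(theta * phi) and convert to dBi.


D_linear = 41253 / (12.290 * 48.190) = 69.65411
D_dBi = 10 * log10(69.65411) = 18.43 dBi

18.43 dBi


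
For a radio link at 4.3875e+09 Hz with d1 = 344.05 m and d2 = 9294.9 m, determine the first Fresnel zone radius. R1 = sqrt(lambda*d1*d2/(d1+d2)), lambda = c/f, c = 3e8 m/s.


lambda = c / f = 3.0000e+08 / 4.3875e+09 = 0.06837607 m
R1 = sqrt(0.06837607 * 344.05 * 9294.9 / (344.05 + 9294.9)) = 4.763 m

4.763 m


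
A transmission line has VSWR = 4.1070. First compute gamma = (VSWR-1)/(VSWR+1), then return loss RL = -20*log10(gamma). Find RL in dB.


gamma = (4.1070 - 1) / (4.1070 + 1) = 0.6083807
RL = -20 * log10(0.6083807) = 4.316 dB

4.316 dB


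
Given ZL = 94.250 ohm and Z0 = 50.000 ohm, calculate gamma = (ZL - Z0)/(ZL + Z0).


gamma = (94.250 - 50.000) / (94.250 + 50.000) = 0.3068

0.3068


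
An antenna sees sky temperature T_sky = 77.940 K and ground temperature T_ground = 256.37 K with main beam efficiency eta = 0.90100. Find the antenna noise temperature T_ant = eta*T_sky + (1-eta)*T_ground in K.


T_ant = 0.90100 * 77.940 + (1 - 0.90100) * 256.37 = 95.60 K

95.60 K


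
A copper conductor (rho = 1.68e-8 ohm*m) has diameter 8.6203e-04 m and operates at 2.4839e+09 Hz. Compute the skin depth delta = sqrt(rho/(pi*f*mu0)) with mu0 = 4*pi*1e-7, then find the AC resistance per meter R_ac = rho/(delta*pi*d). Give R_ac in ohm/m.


delta = sqrt(1.68e-8 / (pi * 2.4839e+09 * 4*pi*1e-7)) = 1.308904e-06 m
R_ac = 1.68e-8 / (1.308904e-06 * pi * 8.6203e-04) = 4.739 ohm/m

4.739 ohm/m


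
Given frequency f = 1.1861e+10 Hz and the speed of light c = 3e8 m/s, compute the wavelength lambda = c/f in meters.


lambda = c / f = 3.0000e+08 / 1.1861e+10 = 0.02529 m

0.02529 m


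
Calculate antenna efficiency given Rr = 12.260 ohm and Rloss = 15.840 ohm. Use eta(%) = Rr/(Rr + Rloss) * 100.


eta = 12.260 / (12.260 + 15.840) * 100 = 43.63%

43.63%


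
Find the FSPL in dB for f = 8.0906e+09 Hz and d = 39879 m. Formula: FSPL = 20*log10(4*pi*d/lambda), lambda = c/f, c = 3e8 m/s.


lambda = c / f = 3.0000e+08 / 8.0906e+09 = 0.03708007 m
FSPL = 20 * log10(4*pi*39879/0.03708007) = 142.6 dB

142.6 dB


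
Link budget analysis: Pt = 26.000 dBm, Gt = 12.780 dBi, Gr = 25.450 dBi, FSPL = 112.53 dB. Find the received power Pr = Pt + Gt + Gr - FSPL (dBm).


Pr = 26.000 + 12.780 + 25.450 - 112.53 = -48.30 dBm

-48.30 dBm


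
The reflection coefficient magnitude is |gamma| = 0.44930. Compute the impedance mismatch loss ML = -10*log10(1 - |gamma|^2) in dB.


ML = -10 * log10(1 - 0.44930^2) = -10 * log10(0.79812951) = 0.9793 dB

0.9793 dB


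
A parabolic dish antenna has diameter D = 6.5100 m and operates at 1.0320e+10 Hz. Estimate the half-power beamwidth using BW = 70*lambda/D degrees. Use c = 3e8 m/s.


lambda = c / f = 3.0000e+08 / 1.0320e+10 = 0.02906977 m
BW = 70 * 0.02906977 / 6.5100 = 0.3126 deg

0.3126 deg


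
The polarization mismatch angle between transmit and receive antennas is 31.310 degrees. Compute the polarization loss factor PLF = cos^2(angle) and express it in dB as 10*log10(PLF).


PLF_linear = cos^2(31.310 deg) = 0.7299449
PLF_dB = 10 * log10(0.7299449) = -1.367 dB

-1.367 dB


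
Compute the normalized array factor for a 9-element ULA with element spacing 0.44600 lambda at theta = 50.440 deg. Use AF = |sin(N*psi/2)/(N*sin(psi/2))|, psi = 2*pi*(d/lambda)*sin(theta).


psi = 2*pi*0.44600*sin(50.440 deg) = 2.160456 rad
AF = |sin(9*2.160456/2) / (9*sin(2.160456/2))| = 0.03690

0.03690


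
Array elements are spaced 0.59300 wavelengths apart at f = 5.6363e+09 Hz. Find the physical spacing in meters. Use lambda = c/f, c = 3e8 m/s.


lambda = c / f = 3.0000e+08 / 5.6363e+09 = 0.05322641 m
d = 0.59300 * 0.05322641 = 0.03156 m

0.03156 m


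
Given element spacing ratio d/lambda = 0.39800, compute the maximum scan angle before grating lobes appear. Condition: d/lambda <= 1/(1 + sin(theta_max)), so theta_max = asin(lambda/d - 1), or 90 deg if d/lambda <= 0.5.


lambda/d - 1 = 1/0.39800 - 1 = 1.512563 >= 1
d/lambda <= 0.5, so the array can scan to endfire without grating lobes: theta_max = 90 deg

90 deg


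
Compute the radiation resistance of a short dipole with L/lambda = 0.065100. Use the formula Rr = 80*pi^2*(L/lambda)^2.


Rr = 80 * pi^2 * (0.065100)^2 = 80 * 9.869604 * 4.238010e-03 = 3.346 ohm

3.346 ohm


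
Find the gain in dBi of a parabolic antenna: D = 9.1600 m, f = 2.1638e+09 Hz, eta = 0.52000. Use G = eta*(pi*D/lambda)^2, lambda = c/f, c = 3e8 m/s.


lambda = c / f = 3.0000e+08 / 2.1638e+09 = 0.1386450 m
G_linear = 0.52000 * (pi * 9.1600 / 0.1386450)^2 = 22401.94
G_dBi = 10 * log10(22401.94) = 43.50 dBi

43.50 dBi


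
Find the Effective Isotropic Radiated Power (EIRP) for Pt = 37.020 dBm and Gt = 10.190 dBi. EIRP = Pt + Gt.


EIRP = Pt + Gt = 37.020 + 10.190 = 47.21 dBm

47.21 dBm


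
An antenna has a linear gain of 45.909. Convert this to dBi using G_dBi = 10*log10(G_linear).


G_dBi = 10 * log10(45.909) = 16.62 dBi

16.62 dBi


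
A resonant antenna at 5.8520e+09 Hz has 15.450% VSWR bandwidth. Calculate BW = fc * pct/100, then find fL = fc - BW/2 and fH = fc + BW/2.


BW = 5.8520e+09 * 15.450/100 = 9.041340e+08 Hz
fL = 5.8520e+09 - 9.041340e+08/2 = 5.400e+09 Hz
fH = 5.8520e+09 + 9.041340e+08/2 = 6.304e+09 Hz

BW=9.041e+08 Hz, fL=5.400e+09 Hz, fH=6.304e+09 Hz


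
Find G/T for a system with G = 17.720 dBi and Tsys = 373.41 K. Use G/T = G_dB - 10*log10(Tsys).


G/T = 17.720 - 10*log10(373.41) = 17.720 - 25.72186 = -8.002 dB/K

-8.002 dB/K


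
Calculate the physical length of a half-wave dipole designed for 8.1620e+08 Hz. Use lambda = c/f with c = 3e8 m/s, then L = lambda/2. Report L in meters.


lambda = c / f = 3.0000e+08 / 8.1620e+08 = 0.3675570 m
L = lambda / 2 = 0.3675570 / 2 = 0.1838 m

0.1838 m


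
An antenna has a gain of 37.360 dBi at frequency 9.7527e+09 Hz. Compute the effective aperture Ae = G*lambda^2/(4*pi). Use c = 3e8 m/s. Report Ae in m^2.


lambda = c / f = 3.0000e+08 / 9.7527e+09 = 0.03076071 m
G_linear = 10^(37.360/10) = 5445.027
Ae = G_linear * lambda^2 / (4*pi) = 5445.027 * 0.03076071^2 / (4*pi) = 0.4100 m^2

0.4100 m^2


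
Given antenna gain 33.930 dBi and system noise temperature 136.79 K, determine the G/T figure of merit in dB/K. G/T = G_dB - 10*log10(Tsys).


G/T = 33.930 - 10*log10(136.79) = 33.930 - 21.36054 = 12.57 dB/K

12.57 dB/K


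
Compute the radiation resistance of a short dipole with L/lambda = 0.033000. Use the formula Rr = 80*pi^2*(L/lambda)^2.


Rr = 80 * pi^2 * (0.033000)^2 = 80 * 9.869604 * 1.089000e-03 = 0.8598 ohm

0.8598 ohm


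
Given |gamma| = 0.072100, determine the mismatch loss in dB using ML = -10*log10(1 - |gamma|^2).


ML = -10 * log10(1 - 0.072100^2) = -10 * log10(0.99480159) = 0.02264 dB

0.02264 dB


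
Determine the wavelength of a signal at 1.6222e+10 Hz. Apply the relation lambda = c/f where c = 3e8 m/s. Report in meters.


lambda = c / f = 3.0000e+08 / 1.6222e+10 = 0.01849 m

0.01849 m


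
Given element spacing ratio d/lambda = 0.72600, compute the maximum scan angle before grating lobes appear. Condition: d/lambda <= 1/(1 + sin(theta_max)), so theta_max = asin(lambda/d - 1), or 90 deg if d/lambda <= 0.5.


lambda/d - 1 = 1/0.72600 - 1 = 0.3774105
theta_max = asin(0.3774105) = 22.17 deg

22.17 deg


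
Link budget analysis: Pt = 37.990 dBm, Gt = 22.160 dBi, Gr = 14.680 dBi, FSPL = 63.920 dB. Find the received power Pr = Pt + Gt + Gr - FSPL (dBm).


Pr = 37.990 + 22.160 + 14.680 - 63.920 = 10.91 dBm

10.91 dBm


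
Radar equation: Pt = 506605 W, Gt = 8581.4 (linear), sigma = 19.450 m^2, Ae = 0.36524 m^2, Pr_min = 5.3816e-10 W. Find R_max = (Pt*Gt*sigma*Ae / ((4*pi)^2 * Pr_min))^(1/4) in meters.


R^4 = 506605*8581.4*19.450*0.36524 / ((4*pi)^2 * 5.3816e-10) = 3.634079e+17
R_max = 3.634079e+17^0.25 = 24553 m

24553 m


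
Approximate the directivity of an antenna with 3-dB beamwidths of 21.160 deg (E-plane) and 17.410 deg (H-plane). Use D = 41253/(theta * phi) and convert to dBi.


D_linear = 41253 / (21.160 * 17.410) = 111.9802
D_dBi = 10 * log10(111.9802) = 20.49 dBi

20.49 dBi


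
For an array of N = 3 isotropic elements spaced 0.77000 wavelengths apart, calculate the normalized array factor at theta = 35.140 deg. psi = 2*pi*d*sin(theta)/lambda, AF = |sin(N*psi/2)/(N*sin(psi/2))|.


psi = 2*pi*0.77000*sin(35.140 deg) = 2.784668 rad
AF = |sin(3*2.784668/2) / (3*sin(2.784668/2))| = 0.2913

0.2913


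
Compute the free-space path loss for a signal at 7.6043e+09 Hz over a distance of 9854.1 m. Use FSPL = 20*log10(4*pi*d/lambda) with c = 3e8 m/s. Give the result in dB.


lambda = c / f = 3.0000e+08 / 7.6043e+09 = 0.03945136 m
FSPL = 20 * log10(4*pi*9854.1/0.03945136) = 129.9 dB

129.9 dB


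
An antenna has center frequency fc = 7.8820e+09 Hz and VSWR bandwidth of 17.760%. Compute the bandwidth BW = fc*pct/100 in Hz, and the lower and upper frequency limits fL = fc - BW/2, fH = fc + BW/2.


BW = 7.8820e+09 * 17.760/100 = 1.399843e+09 Hz
fL = 7.8820e+09 - 1.399843e+09/2 = 7.182e+09 Hz
fH = 7.8820e+09 + 1.399843e+09/2 = 8.582e+09 Hz

BW=1.400e+09 Hz, fL=7.182e+09 Hz, fH=8.582e+09 Hz


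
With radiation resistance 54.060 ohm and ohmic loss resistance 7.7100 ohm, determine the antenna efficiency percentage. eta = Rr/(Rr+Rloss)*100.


eta = 54.060 / (54.060 + 7.7100) * 100 = 87.52%

87.52%


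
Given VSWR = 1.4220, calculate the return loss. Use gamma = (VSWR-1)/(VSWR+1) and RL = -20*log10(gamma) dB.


gamma = (1.4220 - 1) / (1.4220 + 1) = 0.1742362
RL = -20 * log10(0.1742362) = 15.18 dB

15.18 dB


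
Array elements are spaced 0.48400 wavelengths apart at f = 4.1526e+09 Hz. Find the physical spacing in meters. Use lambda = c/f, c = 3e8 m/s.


lambda = c / f = 3.0000e+08 / 4.1526e+09 = 0.07224390 m
d = 0.48400 * 0.07224390 = 0.03497 m

0.03497 m


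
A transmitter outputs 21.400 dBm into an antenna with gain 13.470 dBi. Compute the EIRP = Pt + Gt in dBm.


EIRP = Pt + Gt = 21.400 + 13.470 = 34.87 dBm

34.87 dBm


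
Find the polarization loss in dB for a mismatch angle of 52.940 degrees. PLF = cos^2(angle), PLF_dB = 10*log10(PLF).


PLF_linear = cos^2(52.940 deg) = 0.3631883
PLF_dB = 10 * log10(0.3631883) = -4.399 dB

-4.399 dB


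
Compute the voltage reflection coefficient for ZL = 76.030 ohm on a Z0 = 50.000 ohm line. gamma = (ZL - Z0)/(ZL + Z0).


gamma = (76.030 - 50.000) / (76.030 + 50.000) = 0.2065

0.2065


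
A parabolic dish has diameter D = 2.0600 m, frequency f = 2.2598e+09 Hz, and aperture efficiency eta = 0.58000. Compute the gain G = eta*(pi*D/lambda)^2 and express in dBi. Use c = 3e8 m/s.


lambda = c / f = 3.0000e+08 / 2.2598e+09 = 0.1327551 m
G_linear = 0.58000 * (pi * 2.0600 / 0.1327551)^2 = 1378.351
G_dBi = 10 * log10(1378.351) = 31.39 dBi

31.39 dBi


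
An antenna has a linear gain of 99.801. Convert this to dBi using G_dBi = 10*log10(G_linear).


G_dBi = 10 * log10(99.801) = 19.99 dBi

19.99 dBi


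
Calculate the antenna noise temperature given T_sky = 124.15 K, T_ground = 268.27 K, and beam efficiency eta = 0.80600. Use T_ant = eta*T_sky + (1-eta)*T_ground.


T_ant = 0.80600 * 124.15 + (1 - 0.80600) * 268.27 = 152.1 K

152.1 K


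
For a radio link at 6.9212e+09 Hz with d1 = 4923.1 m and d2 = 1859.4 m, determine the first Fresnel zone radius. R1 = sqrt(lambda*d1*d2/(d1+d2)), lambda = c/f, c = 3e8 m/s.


lambda = c / f = 3.0000e+08 / 6.9212e+09 = 0.04334508 m
R1 = sqrt(0.04334508 * 4923.1 * 1859.4 / (4923.1 + 1859.4)) = 7.649 m

7.649 m


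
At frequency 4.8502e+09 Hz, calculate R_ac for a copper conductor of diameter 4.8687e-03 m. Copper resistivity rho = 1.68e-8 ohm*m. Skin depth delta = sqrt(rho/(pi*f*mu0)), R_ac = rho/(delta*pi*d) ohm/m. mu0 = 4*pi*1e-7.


delta = sqrt(1.68e-8 / (pi * 4.8502e+09 * 4*pi*1e-7)) = 9.366880e-07 m
R_ac = 1.68e-8 / (9.366880e-07 * pi * 4.8687e-03) = 1.173 ohm/m

1.173 ohm/m


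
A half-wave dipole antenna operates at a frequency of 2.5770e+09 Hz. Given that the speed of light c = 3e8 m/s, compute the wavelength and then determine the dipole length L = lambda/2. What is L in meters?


lambda = c / f = 3.0000e+08 / 2.5770e+09 = 0.1164144 m
L = lambda / 2 = 0.1164144 / 2 = 0.05821 m

0.05821 m


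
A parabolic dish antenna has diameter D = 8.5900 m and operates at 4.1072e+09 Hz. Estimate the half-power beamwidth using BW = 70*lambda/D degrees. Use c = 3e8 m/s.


lambda = c / f = 3.0000e+08 / 4.1072e+09 = 0.07304246 m
BW = 70 * 0.07304246 / 8.5900 = 0.5952 deg

0.5952 deg


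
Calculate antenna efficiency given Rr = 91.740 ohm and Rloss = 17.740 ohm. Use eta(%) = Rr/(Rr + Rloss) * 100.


eta = 91.740 / (91.740 + 17.740) * 100 = 83.80%

83.80%


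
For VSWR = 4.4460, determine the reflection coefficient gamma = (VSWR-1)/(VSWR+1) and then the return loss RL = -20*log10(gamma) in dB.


gamma = (4.4460 - 1) / (4.4460 + 1) = 0.6327580
RL = -20 * log10(0.6327580) = 3.975 dB

3.975 dB


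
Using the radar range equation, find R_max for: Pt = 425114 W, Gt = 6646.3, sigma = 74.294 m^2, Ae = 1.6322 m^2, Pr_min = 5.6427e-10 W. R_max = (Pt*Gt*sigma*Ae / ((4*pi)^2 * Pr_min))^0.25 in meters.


R^4 = 425114*6646.3*74.294*1.6322 / ((4*pi)^2 * 5.6427e-10) = 3.845083e+18
R_max = 3.845083e+18^0.25 = 44282 m

44282 m


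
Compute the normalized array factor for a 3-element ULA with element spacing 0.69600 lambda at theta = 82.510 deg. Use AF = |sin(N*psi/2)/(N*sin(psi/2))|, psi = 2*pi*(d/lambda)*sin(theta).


psi = 2*pi*0.69600*sin(82.510 deg) = 4.335784 rad
AF = |sin(3*4.335784/2) / (3*sin(4.335784/2))| = 0.08816

0.08816


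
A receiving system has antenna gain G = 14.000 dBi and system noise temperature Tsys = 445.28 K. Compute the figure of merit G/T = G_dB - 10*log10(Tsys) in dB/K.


G/T = 14.000 - 10*log10(445.28) = 14.000 - 26.48633 = -12.49 dB/K

-12.49 dB/K


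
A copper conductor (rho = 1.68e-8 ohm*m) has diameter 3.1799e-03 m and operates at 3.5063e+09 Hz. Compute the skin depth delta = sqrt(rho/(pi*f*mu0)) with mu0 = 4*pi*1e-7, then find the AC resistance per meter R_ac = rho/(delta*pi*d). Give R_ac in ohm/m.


delta = sqrt(1.68e-8 / (pi * 3.5063e+09 * 4*pi*1e-7)) = 1.101667e-06 m
R_ac = 1.68e-8 / (1.101667e-06 * pi * 3.1799e-03) = 1.526 ohm/m

1.526 ohm/m


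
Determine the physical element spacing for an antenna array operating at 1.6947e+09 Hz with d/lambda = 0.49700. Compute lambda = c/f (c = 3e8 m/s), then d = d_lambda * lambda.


lambda = c / f = 3.0000e+08 / 1.6947e+09 = 0.1770225 m
d = 0.49700 * 0.1770225 = 0.08798 m

0.08798 m


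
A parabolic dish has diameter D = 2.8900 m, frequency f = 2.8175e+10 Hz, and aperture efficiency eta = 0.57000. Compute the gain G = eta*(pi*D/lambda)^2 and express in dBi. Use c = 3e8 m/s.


lambda = c / f = 3.0000e+08 / 2.8175e+10 = 0.01064774 m
G_linear = 0.57000 * (pi * 2.8900 / 0.01064774)^2 = 414434.0
G_dBi = 10 * log10(414434.0) = 56.17 dBi

56.17 dBi


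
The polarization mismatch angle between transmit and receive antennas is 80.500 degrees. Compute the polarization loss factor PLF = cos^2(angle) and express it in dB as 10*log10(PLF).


PLF_linear = cos^2(80.500 deg) = 0.02724071
PLF_dB = 10 * log10(0.02724071) = -15.65 dB

-15.65 dB


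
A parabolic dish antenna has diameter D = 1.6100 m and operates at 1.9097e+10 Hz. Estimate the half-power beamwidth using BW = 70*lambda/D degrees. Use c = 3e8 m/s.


lambda = c / f = 3.0000e+08 / 1.9097e+10 = 0.01570927 m
BW = 70 * 0.01570927 / 1.6100 = 0.6830 deg

0.6830 deg


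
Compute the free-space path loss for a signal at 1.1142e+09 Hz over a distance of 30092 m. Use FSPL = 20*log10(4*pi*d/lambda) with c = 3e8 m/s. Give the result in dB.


lambda = c / f = 3.0000e+08 / 1.1142e+09 = 0.2692515 m
FSPL = 20 * log10(4*pi*30092/0.2692515) = 123.0 dB

123.0 dB


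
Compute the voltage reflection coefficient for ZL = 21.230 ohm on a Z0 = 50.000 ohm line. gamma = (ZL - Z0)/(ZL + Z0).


gamma = (21.230 - 50.000) / (21.230 + 50.000) = -0.4039

-0.4039


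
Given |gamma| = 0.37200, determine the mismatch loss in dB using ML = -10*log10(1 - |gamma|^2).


ML = -10 * log10(1 - 0.37200^2) = -10 * log10(0.861616) = 0.6469 dB

0.6469 dB


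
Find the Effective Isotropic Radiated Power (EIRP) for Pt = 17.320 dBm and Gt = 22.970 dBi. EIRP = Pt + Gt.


EIRP = Pt + Gt = 17.320 + 22.970 = 40.29 dBm

40.29 dBm


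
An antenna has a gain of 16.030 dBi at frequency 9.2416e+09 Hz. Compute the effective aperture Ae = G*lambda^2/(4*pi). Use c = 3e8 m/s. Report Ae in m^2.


lambda = c / f = 3.0000e+08 / 9.2416e+09 = 0.03246191 m
G_linear = 10^(16.030/10) = 40.08667
Ae = G_linear * lambda^2 / (4*pi) = 40.08667 * 0.03246191^2 / (4*pi) = 3.362e-03 m^2

3.362e-03 m^2


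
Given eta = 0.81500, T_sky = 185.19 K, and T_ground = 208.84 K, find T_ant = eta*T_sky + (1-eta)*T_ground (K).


T_ant = 0.81500 * 185.19 + (1 - 0.81500) * 208.84 = 189.6 K

189.6 K


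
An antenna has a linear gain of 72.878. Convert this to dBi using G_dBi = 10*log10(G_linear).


G_dBi = 10 * log10(72.878) = 18.63 dBi

18.63 dBi


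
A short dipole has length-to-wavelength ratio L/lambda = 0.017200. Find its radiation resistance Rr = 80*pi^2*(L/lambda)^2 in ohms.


Rr = 80 * pi^2 * (0.017200)^2 = 80 * 9.869604 * 2.958400e-04 = 0.2336 ohm

0.2336 ohm


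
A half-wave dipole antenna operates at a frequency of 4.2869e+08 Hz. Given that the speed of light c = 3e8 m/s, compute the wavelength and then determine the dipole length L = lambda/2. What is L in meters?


lambda = c / f = 3.0000e+08 / 4.2869e+08 = 0.6998064 m
L = lambda / 2 = 0.6998064 / 2 = 0.3499 m

0.3499 m


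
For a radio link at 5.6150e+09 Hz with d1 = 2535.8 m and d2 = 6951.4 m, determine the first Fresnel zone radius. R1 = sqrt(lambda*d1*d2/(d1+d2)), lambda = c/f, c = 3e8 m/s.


lambda = c / f = 3.0000e+08 / 5.6150e+09 = 0.05342832 m
R1 = sqrt(0.05342832 * 2535.8 * 6951.4 / (2535.8 + 6951.4)) = 9.963 m

9.963 m


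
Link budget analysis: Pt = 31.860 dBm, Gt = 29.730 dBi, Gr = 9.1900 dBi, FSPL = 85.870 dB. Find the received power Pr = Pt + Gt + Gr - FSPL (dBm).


Pr = 31.860 + 29.730 + 9.1900 - 85.870 = -15.09 dBm

-15.09 dBm


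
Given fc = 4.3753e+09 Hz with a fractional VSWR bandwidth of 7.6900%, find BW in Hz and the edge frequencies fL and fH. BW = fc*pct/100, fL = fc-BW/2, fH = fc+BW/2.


BW = 4.3753e+09 * 7.6900/100 = 3.364606e+08 Hz
fL = 4.3753e+09 - 3.364606e+08/2 = 4.207e+09 Hz
fH = 4.3753e+09 + 3.364606e+08/2 = 4.544e+09 Hz

BW=3.365e+08 Hz, fL=4.207e+09 Hz, fH=4.544e+09 Hz


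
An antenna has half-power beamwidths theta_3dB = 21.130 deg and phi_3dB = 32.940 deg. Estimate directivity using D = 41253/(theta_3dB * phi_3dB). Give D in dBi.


D_linear = 41253 / (21.130 * 32.940) = 59.26966
D_dBi = 10 * log10(59.26966) = 17.73 dBi

17.73 dBi


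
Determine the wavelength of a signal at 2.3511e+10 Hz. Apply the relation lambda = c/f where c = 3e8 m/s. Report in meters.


lambda = c / f = 3.0000e+08 / 2.3511e+10 = 0.01276 m

0.01276 m


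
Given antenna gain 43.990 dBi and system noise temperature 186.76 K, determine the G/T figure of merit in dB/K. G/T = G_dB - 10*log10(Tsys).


G/T = 43.990 - 10*log10(186.76) = 43.990 - 22.71284 = 21.28 dB/K

21.28 dB/K


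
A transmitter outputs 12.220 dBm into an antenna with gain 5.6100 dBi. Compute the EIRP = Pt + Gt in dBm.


EIRP = Pt + Gt = 12.220 + 5.6100 = 17.83 dBm

17.83 dBm


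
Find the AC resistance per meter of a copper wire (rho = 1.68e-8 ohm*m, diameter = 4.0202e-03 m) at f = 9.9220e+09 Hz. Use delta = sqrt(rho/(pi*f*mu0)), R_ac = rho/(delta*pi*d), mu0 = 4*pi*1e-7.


delta = sqrt(1.68e-8 / (pi * 9.9220e+09 * 4*pi*1e-7)) = 6.549003e-07 m
R_ac = 1.68e-8 / (6.549003e-07 * pi * 4.0202e-03) = 2.031 ohm/m

2.031 ohm/m


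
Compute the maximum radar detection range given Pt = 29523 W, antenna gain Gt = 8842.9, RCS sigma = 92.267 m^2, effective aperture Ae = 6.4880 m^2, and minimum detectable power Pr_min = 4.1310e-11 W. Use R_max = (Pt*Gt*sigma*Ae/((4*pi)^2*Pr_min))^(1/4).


R^4 = 29523*8842.9*92.267*6.4880 / ((4*pi)^2 * 4.1310e-11) = 2.395728e+19
R_max = 2.395728e+19^0.25 = 69962 m

69962 m


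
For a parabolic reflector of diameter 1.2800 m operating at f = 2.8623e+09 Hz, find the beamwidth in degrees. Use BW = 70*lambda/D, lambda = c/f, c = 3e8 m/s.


lambda = c / f = 3.0000e+08 / 2.8623e+09 = 0.1048108 m
BW = 70 * 0.1048108 / 1.2800 = 5.732 deg

5.732 deg


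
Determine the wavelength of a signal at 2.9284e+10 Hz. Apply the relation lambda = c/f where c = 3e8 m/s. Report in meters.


lambda = c / f = 3.0000e+08 / 2.9284e+10 = 0.01024 m

0.01024 m


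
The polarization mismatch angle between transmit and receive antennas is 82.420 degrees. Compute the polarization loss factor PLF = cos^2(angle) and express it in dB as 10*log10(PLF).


PLF_linear = cos^2(82.420 deg) = 0.01740035
PLF_dB = 10 * log10(0.01740035) = -17.59 dB

-17.59 dB


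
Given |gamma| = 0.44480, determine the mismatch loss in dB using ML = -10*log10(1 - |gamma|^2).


ML = -10 * log10(1 - 0.44480^2) = -10 * log10(0.80215296) = 0.9574 dB

0.9574 dB


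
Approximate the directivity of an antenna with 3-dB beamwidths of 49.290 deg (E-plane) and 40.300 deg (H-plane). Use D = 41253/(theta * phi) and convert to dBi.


D_linear = 41253 / (49.290 * 40.300) = 20.76786
D_dBi = 10 * log10(20.76786) = 13.17 dBi

13.17 dBi


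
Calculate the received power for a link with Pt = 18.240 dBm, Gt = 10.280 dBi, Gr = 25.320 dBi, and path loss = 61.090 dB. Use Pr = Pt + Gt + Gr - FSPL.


Pr = 18.240 + 10.280 + 25.320 - 61.090 = -7.25 dBm

-7.25 dBm


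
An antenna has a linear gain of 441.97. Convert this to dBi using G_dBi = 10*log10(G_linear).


G_dBi = 10 * log10(441.97) = 26.45 dBi

26.45 dBi


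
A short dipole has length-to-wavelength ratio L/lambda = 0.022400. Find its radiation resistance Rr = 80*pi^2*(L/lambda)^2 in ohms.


Rr = 80 * pi^2 * (0.022400)^2 = 80 * 9.869604 * 5.017600e-04 = 0.3962 ohm

0.3962 ohm


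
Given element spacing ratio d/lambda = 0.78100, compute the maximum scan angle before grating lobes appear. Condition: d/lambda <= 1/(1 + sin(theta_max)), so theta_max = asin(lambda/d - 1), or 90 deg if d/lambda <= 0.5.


lambda/d - 1 = 1/0.78100 - 1 = 0.2804097
theta_max = asin(0.2804097) = 16.28 deg

16.28 deg


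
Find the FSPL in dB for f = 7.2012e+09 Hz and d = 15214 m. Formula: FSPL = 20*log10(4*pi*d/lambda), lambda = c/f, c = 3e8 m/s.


lambda = c / f = 3.0000e+08 / 7.2012e+09 = 0.04165972 m
FSPL = 20 * log10(4*pi*15214/0.04165972) = 133.2 dB

133.2 dB


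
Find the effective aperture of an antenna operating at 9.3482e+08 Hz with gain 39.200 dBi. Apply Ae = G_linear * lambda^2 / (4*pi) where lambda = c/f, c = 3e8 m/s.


lambda = c / f = 3.0000e+08 / 9.3482e+08 = 0.3209174 m
G_linear = 10^(39.200/10) = 8317.638
Ae = G_linear * lambda^2 / (4*pi) = 8317.638 * 0.3209174^2 / (4*pi) = 68.17 m^2

68.17 m^2


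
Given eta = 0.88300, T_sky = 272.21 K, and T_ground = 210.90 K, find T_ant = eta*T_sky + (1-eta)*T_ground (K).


T_ant = 0.88300 * 272.21 + (1 - 0.88300) * 210.90 = 265.0 K

265.0 K


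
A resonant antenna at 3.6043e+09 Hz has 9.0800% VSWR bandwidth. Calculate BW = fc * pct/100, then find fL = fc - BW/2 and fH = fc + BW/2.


BW = 3.6043e+09 * 9.0800/100 = 3.272704e+08 Hz
fL = 3.6043e+09 - 3.272704e+08/2 = 3.441e+09 Hz
fH = 3.6043e+09 + 3.272704e+08/2 = 3.768e+09 Hz

BW=3.273e+08 Hz, fL=3.441e+09 Hz, fH=3.768e+09 Hz


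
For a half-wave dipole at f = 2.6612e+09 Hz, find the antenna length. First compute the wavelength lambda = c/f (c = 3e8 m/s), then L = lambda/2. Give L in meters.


lambda = c / f = 3.0000e+08 / 2.6612e+09 = 0.1127311 m
L = lambda / 2 = 0.1127311 / 2 = 0.05637 m

0.05637 m


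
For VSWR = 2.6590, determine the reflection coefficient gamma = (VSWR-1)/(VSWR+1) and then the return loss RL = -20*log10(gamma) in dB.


gamma = (2.6590 - 1) / (2.6590 + 1) = 0.4534026
RL = -20 * log10(0.4534026) = 6.870 dB

6.870 dB


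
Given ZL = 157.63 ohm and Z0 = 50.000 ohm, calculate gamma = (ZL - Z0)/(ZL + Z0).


gamma = (157.63 - 50.000) / (157.63 + 50.000) = 0.5184

0.5184


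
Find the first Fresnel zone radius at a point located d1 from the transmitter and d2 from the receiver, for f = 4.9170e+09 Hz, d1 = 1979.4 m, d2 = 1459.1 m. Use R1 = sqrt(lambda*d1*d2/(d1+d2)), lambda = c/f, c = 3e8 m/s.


lambda = c / f = 3.0000e+08 / 4.9170e+09 = 0.06101281 m
R1 = sqrt(0.06101281 * 1979.4 * 1459.1 / (1979.4 + 1459.1)) = 7.159 m

7.159 m


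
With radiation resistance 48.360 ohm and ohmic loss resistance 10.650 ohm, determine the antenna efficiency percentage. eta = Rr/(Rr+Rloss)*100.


eta = 48.360 / (48.360 + 10.650) * 100 = 81.95%

81.95%


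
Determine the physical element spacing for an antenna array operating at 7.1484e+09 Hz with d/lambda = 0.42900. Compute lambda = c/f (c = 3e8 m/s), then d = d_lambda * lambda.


lambda = c / f = 3.0000e+08 / 7.1484e+09 = 0.04196743 m
d = 0.42900 * 0.04196743 = 0.01800 m

0.01800 m


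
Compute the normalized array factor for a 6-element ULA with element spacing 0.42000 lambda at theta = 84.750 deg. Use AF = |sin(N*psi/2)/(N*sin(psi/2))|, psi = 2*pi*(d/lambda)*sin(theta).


psi = 2*pi*0.42000*sin(84.750 deg) = 2.627867 rad
AF = |sin(6*2.627867/2) / (6*sin(2.627867/2))| = 0.1722

0.1722


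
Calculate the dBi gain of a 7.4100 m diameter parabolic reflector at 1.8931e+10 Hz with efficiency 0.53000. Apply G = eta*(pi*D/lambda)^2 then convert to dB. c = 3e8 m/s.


lambda = c / f = 3.0000e+08 / 1.8931e+10 = 0.01584702 m
G_linear = 0.53000 * (pi * 7.4100 / 0.01584702)^2 = 1.143712e+06
G_dBi = 10 * log10(1.143712e+06) = 60.58 dBi

60.58 dBi


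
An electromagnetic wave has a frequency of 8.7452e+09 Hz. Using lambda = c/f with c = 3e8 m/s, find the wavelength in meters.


lambda = c / f = 3.0000e+08 / 8.7452e+09 = 0.03430 m

0.03430 m


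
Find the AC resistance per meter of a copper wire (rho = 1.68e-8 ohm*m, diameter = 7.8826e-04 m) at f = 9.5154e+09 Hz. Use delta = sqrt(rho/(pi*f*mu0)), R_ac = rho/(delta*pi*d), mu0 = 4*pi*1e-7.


delta = sqrt(1.68e-8 / (pi * 9.5154e+09 * 4*pi*1e-7)) = 6.687461e-07 m
R_ac = 1.68e-8 / (6.687461e-07 * pi * 7.8826e-04) = 10.14 ohm/m

10.14 ohm/m


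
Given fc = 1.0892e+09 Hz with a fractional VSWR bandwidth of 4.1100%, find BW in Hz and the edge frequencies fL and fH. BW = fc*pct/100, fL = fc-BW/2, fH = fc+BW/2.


BW = 1.0892e+09 * 4.1100/100 = 4.476612e+07 Hz
fL = 1.0892e+09 - 4.476612e+07/2 = 1.067e+09 Hz
fH = 1.0892e+09 + 4.476612e+07/2 = 1.112e+09 Hz

BW=4.477e+07 Hz, fL=1.067e+09 Hz, fH=1.112e+09 Hz


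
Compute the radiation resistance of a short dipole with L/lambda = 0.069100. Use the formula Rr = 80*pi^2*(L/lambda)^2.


Rr = 80 * pi^2 * (0.069100)^2 = 80 * 9.869604 * 4.774810e-03 = 3.770 ohm

3.770 ohm


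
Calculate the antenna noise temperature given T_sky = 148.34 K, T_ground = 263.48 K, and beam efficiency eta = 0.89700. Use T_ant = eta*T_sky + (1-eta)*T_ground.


T_ant = 0.89700 * 148.34 + (1 - 0.89700) * 263.48 = 160.2 K

160.2 K


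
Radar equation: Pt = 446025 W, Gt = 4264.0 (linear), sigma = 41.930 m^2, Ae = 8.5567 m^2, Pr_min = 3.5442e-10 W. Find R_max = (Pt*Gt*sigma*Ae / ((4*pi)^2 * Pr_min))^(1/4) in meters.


R^4 = 446025*4264.0*41.930*8.5567 / ((4*pi)^2 * 3.5442e-10) = 1.219185e+19
R_max = 1.219185e+19^0.25 = 59090 m

59090 m


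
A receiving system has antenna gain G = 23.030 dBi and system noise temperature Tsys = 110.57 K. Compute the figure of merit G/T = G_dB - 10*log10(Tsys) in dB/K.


G/T = 23.030 - 10*log10(110.57) = 23.030 - 20.43637 = 2.594 dB/K

2.594 dB/K


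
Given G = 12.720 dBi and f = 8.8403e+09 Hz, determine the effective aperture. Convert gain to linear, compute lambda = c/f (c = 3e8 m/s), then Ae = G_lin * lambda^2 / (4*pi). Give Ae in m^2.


lambda = c / f = 3.0000e+08 / 8.8403e+09 = 0.03393550 m
G_linear = 10^(12.720/10) = 18.70682
Ae = G_linear * lambda^2 / (4*pi) = 18.70682 * 0.03393550^2 / (4*pi) = 1.714e-03 m^2

1.714e-03 m^2


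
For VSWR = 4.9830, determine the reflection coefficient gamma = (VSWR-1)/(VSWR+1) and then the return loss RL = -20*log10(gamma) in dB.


gamma = (4.9830 - 1) / (4.9830 + 1) = 0.6657195
RL = -20 * log10(0.6657195) = 3.534 dB

3.534 dB


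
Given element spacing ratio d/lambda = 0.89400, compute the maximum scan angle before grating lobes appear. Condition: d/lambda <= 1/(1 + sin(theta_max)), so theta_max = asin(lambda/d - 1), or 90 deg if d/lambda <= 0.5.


lambda/d - 1 = 1/0.89400 - 1 = 0.1185682
theta_max = asin(0.1185682) = 6.809 deg

6.809 deg


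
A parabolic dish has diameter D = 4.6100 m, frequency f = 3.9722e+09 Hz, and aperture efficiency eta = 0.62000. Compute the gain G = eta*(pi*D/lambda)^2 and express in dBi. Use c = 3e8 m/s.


lambda = c / f = 3.0000e+08 / 3.9722e+09 = 0.07552490 m
G_linear = 0.62000 * (pi * 4.6100 / 0.07552490)^2 = 22798.85
G_dBi = 10 * log10(22798.85) = 43.58 dBi

43.58 dBi


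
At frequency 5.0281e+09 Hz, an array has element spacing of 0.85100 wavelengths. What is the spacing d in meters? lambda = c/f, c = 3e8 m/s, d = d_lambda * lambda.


lambda = c / f = 3.0000e+08 / 5.0281e+09 = 0.05966468 m
d = 0.85100 * 0.05966468 = 0.05077 m

0.05077 m


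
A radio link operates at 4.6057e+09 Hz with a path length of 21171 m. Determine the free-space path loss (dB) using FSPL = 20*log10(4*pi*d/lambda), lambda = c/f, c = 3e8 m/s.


lambda = c / f = 3.0000e+08 / 4.6057e+09 = 0.06513668 m
FSPL = 20 * log10(4*pi*21171/0.06513668) = 132.2 dB

132.2 dB


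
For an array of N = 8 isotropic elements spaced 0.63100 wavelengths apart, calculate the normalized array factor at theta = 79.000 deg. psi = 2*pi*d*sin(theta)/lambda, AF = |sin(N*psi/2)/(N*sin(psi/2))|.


psi = 2*pi*0.63100*sin(79.000 deg) = 3.891847 rad
AF = |sin(8*3.891847/2) / (8*sin(3.891847/2))| = 0.01882

0.01882


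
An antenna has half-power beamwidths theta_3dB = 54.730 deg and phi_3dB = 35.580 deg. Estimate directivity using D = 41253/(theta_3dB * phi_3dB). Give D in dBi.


D_linear = 41253 / (54.730 * 35.580) = 21.18479
D_dBi = 10 * log10(21.18479) = 13.26 dBi

13.26 dBi


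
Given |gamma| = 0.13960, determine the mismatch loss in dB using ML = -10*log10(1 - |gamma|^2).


ML = -10 * log10(1 - 0.13960^2) = -10 * log10(0.98051184) = 0.08547 dB

0.08547 dB


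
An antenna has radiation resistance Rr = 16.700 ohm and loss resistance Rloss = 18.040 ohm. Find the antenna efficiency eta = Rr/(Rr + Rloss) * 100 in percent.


eta = 16.700 / (16.700 + 18.040) * 100 = 48.07%

48.07%


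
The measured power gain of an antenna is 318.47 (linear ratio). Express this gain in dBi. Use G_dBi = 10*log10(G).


G_dBi = 10 * log10(318.47) = 25.03 dBi

25.03 dBi


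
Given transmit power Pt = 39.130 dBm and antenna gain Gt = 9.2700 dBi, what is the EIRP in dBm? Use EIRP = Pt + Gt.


EIRP = Pt + Gt = 39.130 + 9.2700 = 48.40 dBm

48.40 dBm


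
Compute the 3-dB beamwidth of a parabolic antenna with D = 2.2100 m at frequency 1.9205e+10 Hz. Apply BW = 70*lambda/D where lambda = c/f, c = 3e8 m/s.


lambda = c / f = 3.0000e+08 / 1.9205e+10 = 0.01562093 m
BW = 70 * 0.01562093 / 2.2100 = 0.4948 deg

0.4948 deg
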